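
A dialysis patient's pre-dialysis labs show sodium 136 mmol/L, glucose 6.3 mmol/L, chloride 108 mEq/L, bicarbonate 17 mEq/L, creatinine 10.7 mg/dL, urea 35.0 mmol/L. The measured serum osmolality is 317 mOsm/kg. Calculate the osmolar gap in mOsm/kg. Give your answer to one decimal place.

Calculated osmolality = 2·Na + glucose + urea
= 2·136 + 6.3 + 35
= 272 + 6.30 + 35
= 313.3 mOsm/kg ≈ 313.3 mOsm/kg
Osmolar gap = measured − calculated = 317 − 313.3 = 3.7 mOsm/kg

3.7 mOsm/kg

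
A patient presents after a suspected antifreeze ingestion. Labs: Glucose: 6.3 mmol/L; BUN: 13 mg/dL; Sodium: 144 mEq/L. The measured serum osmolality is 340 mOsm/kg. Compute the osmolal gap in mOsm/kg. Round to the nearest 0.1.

Calculated osmolality = 2·Na + glucose + BUN/2.8
= 2·144 + 6.3 + 13/2.8
= 288 + 6.30 + 4.64
= 298.94 mOsm/kg ≈ 298.9 mOsm/kg
Osmolar gap = measured − calculated = 340 − 298.9 = 41.1 mOsm/kg

41.1 mOsm/kg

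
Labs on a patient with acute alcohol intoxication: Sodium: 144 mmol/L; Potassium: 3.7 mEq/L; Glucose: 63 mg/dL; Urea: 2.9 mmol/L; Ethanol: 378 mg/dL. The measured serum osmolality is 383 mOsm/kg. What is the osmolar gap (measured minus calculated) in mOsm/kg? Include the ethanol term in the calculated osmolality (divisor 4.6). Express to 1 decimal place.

Calculated osmolality = 2·Na + glucose/18 + urea + ethanol/4.6
= 2·144 + 63/18 + 2.9 + 378/4.6
= 288 + 3.50 + 2.90 + 82.17
= 376.57 mOsm/kg ≈ 376.6 mOsm/kg
Osmolar gap = measured − calculated = 383 − 376.6 = 6.4 mOsm/kg

6.4 mOsm/kg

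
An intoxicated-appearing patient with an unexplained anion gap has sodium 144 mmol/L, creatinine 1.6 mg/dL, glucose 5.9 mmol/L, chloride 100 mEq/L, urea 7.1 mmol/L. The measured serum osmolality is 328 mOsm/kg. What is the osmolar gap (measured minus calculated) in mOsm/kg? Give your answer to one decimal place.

Calculated osmolality = 2·Na + glucose + urea
= 2·144 + 5.9 + 7.1
= 288 + 5.90 + 7.10
= 301 mOsm/kg ≈ 301.0 mOsm/kg
Osmolar gap = measured − calculated = 328 − 301.0 = 27.0 mOsm/kg

27.0 mOsm/kg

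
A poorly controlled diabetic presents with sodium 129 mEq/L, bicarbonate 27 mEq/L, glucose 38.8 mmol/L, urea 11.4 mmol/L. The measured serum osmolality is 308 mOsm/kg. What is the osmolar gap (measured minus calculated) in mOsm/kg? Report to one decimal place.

Calculated osmolality = 2·Na + glucose + urea
= 2·129 + 38.8 + 11.4
= 258 + 38.80 + 11.40
= 308.2 mOsm/kg ≈ 308.2 mOsm/kg
Osmolar gap = measured − calculated = 308 − 308.2 = -0.2 mOsm/kg

-0.2 mOsm/kg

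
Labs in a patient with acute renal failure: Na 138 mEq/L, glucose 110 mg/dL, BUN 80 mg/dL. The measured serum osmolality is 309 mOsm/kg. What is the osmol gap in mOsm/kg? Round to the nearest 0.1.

-1.7 mOsm/kg

Calculated osmolality = 2·Na + glucose/18 + BUN/2.8
= 2·138 + 110/18 + 80/2.8
= 276 + 6.11 + 28.57
= 310.68 mOsm/kg ≈ 310.7 mOsm/kg
Osmolar gap = measured − calculated = 309 − 310.7 = -1.7 mOsm/kg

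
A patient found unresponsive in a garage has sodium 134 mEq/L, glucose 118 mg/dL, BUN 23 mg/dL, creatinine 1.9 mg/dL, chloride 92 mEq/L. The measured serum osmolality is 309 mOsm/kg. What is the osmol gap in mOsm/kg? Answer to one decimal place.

Calculated osmolality = 2·Na + glucose/18 + BUN/2.8
= 2·134 + 118/18 + 23/2.8
= 268 + 6.56 + 8.21
= 282.77 mOsm/kg ≈ 282.8 mOsm/kg
Osmolar gap = measured − calculated = 309 − 282.8 = 26.2 mOsm/kg

26.2 mOsm/kg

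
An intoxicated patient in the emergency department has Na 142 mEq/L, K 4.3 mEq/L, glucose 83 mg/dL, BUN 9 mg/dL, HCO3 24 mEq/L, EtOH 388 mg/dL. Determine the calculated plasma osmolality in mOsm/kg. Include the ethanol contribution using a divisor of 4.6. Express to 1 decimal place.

376.2 mOsm/kg

Calculated osmolality = 2·Na + glucose/18 + BUN/2.8 + ethanol/4.6
= 2·142 + 83/18 + 9/2.8 + 388/4.6
= 284 + 4.61 + 3.21 + 84.35
= 376.17 mOsm/kg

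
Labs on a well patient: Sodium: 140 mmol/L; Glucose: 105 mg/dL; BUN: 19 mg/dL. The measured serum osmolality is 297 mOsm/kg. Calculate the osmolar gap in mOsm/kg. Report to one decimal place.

Calculated osmolality = 2·Na + glucose/18 + BUN/2.8
= 2·140 + 105/18 + 19/2.8
= 280 + 5.83 + 6.79
= 292.62 mOsm/kg ≈ 292.6 mOsm/kg
Osmolar gap = measured − calculated = 297 − 292.6 = 4.4 mOsm/kg

4.4 mOsm/kg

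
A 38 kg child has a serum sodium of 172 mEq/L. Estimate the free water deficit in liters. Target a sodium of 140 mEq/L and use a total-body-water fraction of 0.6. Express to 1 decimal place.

5.2 L

TBW = 0.6 · 38 = 22.8 L
Free water deficit = TBW · (Na/140 − 1)
= 22.8 · (172/140 − 1)
= 22.8 · 0.2286
= 5.21 L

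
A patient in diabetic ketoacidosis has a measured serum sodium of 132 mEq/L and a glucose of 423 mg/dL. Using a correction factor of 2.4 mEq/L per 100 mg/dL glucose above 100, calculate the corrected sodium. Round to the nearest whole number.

140 mEq/L

Corrected Na = measured Na + 2.4 · (glucose − 100)/100
= 132 + 2.4 · (423 − 100)/100
= 132 + 7.8
= 139.8 mEq/L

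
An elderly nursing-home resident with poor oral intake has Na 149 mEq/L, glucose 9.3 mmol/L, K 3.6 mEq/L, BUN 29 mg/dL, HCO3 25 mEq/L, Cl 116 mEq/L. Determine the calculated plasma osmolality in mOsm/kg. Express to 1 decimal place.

Calculated osmolality = 2·Na + glucose + BUN/2.8
= 2·149 + 9.3 + 29/2.8
= 298 + 9.30 + 10.36
= 317.66 mOsm/kg

317.7 mOsm/kg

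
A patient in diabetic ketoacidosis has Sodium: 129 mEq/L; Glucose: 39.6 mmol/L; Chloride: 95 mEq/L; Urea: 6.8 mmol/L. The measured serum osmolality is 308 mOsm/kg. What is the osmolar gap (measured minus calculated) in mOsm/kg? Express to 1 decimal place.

3.6 mOsm/kg

Calculated osmolality = 2·Na + glucose + urea
= 2·129 + 39.6 + 6.8
= 258 + 39.60 + 6.80
= 304.4 mOsm/kg ≈ 304.4 mOsm/kg
Osmolar gap = measured − calculated = 308 − 304.4 = 3.6 mOsm/kg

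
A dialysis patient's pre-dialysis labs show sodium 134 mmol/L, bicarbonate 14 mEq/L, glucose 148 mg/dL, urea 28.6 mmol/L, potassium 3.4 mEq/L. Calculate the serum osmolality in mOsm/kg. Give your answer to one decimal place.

304.8 mOsm/kg

Calculated osmolality = 2·Na + glucose/18 + urea
= 2·134 + 148/18 + 28.6
= 268 + 8.22 + 28.60
= 304.82 mOsm/kg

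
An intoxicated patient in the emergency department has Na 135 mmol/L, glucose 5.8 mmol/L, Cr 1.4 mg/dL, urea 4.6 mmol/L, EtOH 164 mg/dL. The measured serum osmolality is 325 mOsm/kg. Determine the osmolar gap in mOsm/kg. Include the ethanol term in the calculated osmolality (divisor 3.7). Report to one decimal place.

Calculated osmolality = 2·Na + glucose + urea + ethanol/3.7
= 2·135 + 5.8 + 4.6 + 164/3.7
= 270 + 5.80 + 4.60 + 44.32
= 324.72 mOsm/kg ≈ 324.7 mOsm/kg
Osmolar gap = measured − calculated = 325 − 324.7 = 0.3 mOsm/kg

0.3 mOsm/kg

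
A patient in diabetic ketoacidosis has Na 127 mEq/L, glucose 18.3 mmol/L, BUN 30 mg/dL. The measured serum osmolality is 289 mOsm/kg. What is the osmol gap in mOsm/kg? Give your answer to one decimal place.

6.0 mOsm/kg

Calculated osmolality = 2·Na + glucose + BUN/2.8
= 2·127 + 18.3 + 30/2.8
= 254 + 18.30 + 10.71
= 283.01 mOsm/kg ≈ 283.0 mOsm/kg
Osmolar gap = measured − calculated = 289 − 283.0 = 6.0 mOsm/kg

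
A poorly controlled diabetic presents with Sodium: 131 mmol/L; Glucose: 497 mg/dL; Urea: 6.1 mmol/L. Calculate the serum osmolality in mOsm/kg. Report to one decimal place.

Calculated osmolality = 2·Na + glucose/18 + urea
= 2·131 + 497/18 + 6.1
= 262 + 27.61 + 6.10
= 295.71 mOsm/kg

295.7 mOsm/kg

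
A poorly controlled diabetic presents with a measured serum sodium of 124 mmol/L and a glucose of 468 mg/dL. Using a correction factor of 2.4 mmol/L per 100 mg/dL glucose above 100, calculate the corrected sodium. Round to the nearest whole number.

133 mmol/L

Corrected Na = measured Na + 2.4 · (glucose − 100)/100
= 124 + 2.4 · (468 − 100)/100
= 124 + 8.8
= 132.8 mmol/L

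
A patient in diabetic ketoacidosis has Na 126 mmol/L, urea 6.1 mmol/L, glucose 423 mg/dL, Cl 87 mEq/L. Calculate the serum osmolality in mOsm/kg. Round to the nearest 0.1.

281.6 mOsm/kg

Calculated osmolality = 2·Na + glucose/18 + urea
= 2·126 + 423/18 + 6.1
= 252 + 23.50 + 6.10
= 281.6 mOsm/kg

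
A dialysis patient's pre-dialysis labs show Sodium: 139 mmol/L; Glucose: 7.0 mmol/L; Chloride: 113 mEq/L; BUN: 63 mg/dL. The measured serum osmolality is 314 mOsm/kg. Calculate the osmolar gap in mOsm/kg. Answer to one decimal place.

Calculated osmolality = 2·Na + glucose + BUN/2.8
= 2·139 + 7 + 63/2.8
= 278 + 7 + 22.50
= 307.5 mOsm/kg ≈ 307.5 mOsm/kg
Osmolar gap = measured − calculated = 314 − 307.5 = 6.5 mOsm/kg

6.5 mOsm/kg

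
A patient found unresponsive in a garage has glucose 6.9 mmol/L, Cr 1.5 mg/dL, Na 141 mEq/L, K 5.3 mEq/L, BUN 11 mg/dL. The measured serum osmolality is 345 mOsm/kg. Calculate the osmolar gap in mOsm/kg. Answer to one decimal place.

52.2 mOsm/kg

Calculated osmolality = 2·Na + glucose + BUN/2.8
= 2·141 + 6.9 + 11/2.8
= 282 + 6.90 + 3.93
= 292.83 mOsm/kg ≈ 292.8 mOsm/kg
Osmolar gap = measured − calculated = 345 − 292.8 = 52.2 mOsm/kg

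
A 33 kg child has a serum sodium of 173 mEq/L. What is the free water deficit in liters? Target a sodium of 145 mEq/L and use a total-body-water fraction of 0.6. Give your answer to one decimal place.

3.8 L

TBW = 0.6 · 33 = 19.8 L
Free water deficit = TBW · (Na/145 − 1)
= 19.8 · (173/145 − 1)
= 19.8 · 0.1931
= 3.82 L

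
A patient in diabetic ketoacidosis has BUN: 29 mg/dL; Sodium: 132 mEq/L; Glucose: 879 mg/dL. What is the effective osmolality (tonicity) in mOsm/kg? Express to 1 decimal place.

312.8 mOsm/kg

Effective osmolality excludes urea (freely permeant across cell membranes):
2·Na + glucose/18
= 2·132 + 879/18
= 264 + 48.83
= 312.83 mOsm/kg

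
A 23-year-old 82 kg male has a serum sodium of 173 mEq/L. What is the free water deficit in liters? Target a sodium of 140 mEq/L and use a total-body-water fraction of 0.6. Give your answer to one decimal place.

TBW = 0.6 · 82 = 49.2 L
Free water deficit = TBW · (Na/140 − 1)
= 49.2 · (173/140 − 1)
= 49.2 · 0.2357
= 11.6 L

11.6 L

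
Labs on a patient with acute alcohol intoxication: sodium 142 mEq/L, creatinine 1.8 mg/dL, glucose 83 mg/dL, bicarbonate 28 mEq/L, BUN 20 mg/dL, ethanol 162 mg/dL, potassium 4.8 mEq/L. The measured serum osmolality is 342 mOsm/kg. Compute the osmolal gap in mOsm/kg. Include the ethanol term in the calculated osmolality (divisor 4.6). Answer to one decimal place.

11.0 mOsm/kg

Calculated osmolality = 2·Na + glucose/18 + BUN/2.8 + ethanol/4.6
= 2·142 + 83/18 + 20/2.8 + 162/4.6
= 284 + 4.61 + 7.14 + 35.22
= 330.97 mOsm/kg ≈ 331.0 mOsm/kg
Osmolar gap = measured − calculated = 342 − 331.0 = 11.0 mOsm/kg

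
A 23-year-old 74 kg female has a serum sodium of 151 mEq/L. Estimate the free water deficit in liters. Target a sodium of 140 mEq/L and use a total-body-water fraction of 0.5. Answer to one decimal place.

TBW = 0.5 · 74 = 37 L
Free water deficit = TBW · (Na/140 − 1)
= 37 · (151/140 − 1)
= 37 · 0.0786
= 2.91 L

2.9 L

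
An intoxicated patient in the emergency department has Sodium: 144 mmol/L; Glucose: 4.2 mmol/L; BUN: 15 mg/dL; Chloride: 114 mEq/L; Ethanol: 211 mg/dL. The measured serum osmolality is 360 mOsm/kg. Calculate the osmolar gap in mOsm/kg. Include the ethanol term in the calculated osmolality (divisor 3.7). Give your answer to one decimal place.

5.4 mOsm/kg

Calculated osmolality = 2·Na + glucose + BUN/2.8 + ethanol/3.7
= 2·144 + 4.2 + 15/2.8 + 211/3.7
= 288 + 4.20 + 5.36 + 57.03
= 354.59 mOsm/kg ≈ 354.6 mOsm/kg
Osmolar gap = measured − calculated = 360 − 354.6 = 5.4 mOsm/kg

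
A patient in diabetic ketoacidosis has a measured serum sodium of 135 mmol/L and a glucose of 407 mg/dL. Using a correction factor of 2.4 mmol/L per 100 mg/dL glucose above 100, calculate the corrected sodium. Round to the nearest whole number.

142 mmol/L

Corrected Na = measured Na + 2.4 · (glucose − 100)/100
= 135 + 2.4 · (407 − 100)/100
= 135 + 7.4
= 142.4 mmol/L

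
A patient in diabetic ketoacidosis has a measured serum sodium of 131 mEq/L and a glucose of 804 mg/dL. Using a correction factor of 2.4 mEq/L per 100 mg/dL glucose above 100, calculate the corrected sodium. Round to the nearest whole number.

148 mEq/L

Corrected Na = measured Na + 2.4 · (glucose − 100)/100
= 131 + 2.4 · (804 − 100)/100
= 131 + 16.9
= 147.9 mEq/L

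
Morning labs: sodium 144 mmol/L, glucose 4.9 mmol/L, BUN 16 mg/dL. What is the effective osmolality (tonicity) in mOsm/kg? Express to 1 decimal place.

292.9 mOsm/kg

Effective osmolality excludes urea (freely permeant across cell membranes):
2·Na + glucose
= 2·144 + 4.9
= 288 + 4.9
= 292.9 mOsm/kg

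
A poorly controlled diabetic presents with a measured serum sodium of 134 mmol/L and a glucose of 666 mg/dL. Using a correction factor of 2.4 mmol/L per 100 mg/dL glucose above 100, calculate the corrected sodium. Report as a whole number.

Corrected Na = measured Na + 2.4 · (glucose − 100)/100
= 134 + 2.4 · (666 − 100)/100
= 134 + 13.6
= 147.6 mmol/L

148 mmol/L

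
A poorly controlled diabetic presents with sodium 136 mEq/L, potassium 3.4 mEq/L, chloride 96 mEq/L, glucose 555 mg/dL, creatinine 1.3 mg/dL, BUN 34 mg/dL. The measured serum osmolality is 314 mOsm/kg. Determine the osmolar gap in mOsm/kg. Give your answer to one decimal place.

-1.0 mOsm/kg

Calculated osmolality = 2·Na + glucose/18 + BUN/2.8
= 2·136 + 555/18 + 34/2.8
= 272 + 30.83 + 12.14
= 314.97 mOsm/kg ≈ 315.0 mOsm/kg
Osmolar gap = measured − calculated = 314 − 315.0 = -1.0 mOsm/kg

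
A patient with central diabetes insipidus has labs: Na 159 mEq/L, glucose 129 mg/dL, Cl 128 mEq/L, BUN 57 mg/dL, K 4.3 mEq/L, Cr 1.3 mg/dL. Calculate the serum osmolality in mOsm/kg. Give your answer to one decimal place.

345.5 mOsm/kg

Calculated osmolality = 2·Na + glucose/18 + BUN/2.8
= 2·159 + 129/18 + 57/2.8
= 318 + 7.17 + 20.36
= 345.53 mOsm/kg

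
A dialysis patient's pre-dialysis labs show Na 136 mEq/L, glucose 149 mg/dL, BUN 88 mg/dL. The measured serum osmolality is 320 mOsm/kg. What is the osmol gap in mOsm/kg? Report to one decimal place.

8.3 mOsm/kg

Calculated osmolality = 2·Na + glucose/18 + BUN/2.8
= 2·136 + 149/18 + 88/2.8
= 272 + 8.28 + 31.43
= 311.71 mOsm/kg ≈ 311.7 mOsm/kg
Osmolar gap = measured − calculated = 320 − 311.7 = 8.3 mOsm/kg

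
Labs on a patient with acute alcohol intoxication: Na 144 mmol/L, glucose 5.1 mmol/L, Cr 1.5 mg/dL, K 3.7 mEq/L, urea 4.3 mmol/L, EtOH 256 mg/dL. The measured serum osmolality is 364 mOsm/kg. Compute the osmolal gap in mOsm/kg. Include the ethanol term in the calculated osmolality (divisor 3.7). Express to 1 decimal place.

-2.6 mOsm/kg

Calculated osmolality = 2·Na + glucose + urea + ethanol/3.7
= 2·144 + 5.1 + 4.3 + 256/3.7
= 288 + 5.10 + 4.30 + 69.19
= 366.59 mOsm/kg ≈ 366.6 mOsm/kg
Osmolar gap = measured − calculated = 364 − 366.6 = -2.6 mOsm/kg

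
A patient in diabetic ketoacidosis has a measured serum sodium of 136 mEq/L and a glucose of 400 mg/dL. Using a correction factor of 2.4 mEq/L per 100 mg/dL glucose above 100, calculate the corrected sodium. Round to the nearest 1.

143 mEq/L

Corrected Na = measured Na + 2.4 · (glucose − 100)/100
= 136 + 2.4 · (400 − 100)/100
= 136 + 7.2
= 143.2 mEq/L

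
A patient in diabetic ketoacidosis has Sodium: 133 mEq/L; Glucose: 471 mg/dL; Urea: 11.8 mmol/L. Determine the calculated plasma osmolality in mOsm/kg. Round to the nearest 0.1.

Calculated osmolality = 2·Na + glucose/18 + urea
= 2·133 + 471/18 + 11.8
= 266 + 26.17 + 11.80
= 303.97 mOsm/kg

304.0 mOsm/kg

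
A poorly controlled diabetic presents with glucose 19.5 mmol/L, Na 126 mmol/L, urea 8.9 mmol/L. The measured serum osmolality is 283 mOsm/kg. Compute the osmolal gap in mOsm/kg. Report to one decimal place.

2.6 mOsm/kg

Calculated osmolality = 2·Na + glucose + urea
= 2·126 + 19.5 + 8.9
= 252 + 19.50 + 8.90
= 280.4 mOsm/kg ≈ 280.4 mOsm/kg
Osmolar gap = measured − calculated = 283 − 280.4 = 2.6 mOsm/kg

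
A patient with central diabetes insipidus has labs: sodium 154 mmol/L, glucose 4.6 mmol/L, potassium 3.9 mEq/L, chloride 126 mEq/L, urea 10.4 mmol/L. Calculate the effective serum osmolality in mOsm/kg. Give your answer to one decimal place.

Effective osmolality excludes urea (freely permeant across cell membranes):
2·Na + glucose
= 2·154 + 4.6
= 308 + 4.6
= 312.6 mOsm/kg

312.6 mOsm/kg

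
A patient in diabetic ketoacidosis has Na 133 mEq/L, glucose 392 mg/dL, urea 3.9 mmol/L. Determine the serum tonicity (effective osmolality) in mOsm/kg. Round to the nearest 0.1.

287.8 mOsm/kg

Effective osmolality excludes urea (freely permeant across cell membranes):
2·Na + glucose/18
= 2·133 + 392/18
= 266 + 21.78
= 287.78 mOsm/kg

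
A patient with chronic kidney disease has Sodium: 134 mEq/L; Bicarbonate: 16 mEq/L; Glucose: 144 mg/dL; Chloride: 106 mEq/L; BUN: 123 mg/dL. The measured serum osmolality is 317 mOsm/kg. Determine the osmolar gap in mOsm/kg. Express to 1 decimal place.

-2.9 mOsm/kg

Calculated osmolality = 2·Na + glucose/18 + BUN/2.8
= 2·134 + 144/18 + 123/2.8
= 268 + 8 + 43.93
= 319.93 mOsm/kg ≈ 319.9 mOsm/kg
Osmolar gap = measured − calculated = 317 − 319.9 = -2.9 mOsm/kg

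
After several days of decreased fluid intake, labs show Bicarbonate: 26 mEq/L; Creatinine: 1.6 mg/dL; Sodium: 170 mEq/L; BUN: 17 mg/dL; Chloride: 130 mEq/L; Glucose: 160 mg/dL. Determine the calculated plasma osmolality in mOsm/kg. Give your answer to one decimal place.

Calculated osmolality = 2·Na + glucose/18 + BUN/2.8
= 2·170 + 160/18 + 17/2.8
= 340 + 8.89 + 6.07
= 354.96 mOsm/kg

355.0 mOsm/kg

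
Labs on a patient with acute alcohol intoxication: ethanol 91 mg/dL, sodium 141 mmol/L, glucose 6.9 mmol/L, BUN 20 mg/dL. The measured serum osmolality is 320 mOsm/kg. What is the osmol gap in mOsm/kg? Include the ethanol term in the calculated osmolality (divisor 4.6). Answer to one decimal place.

Calculated osmolality = 2·Na + glucose + BUN/2.8 + ethanol/4.6
= 2·141 + 6.9 + 20/2.8 + 91/4.6
= 282 + 6.90 + 7.14 + 19.78
= 315.82 mOsm/kg ≈ 315.8 mOsm/kg
Osmolar gap = measured − calculated = 320 − 315.8 = 4.2 mOsm/kg

4.2 mOsm/kg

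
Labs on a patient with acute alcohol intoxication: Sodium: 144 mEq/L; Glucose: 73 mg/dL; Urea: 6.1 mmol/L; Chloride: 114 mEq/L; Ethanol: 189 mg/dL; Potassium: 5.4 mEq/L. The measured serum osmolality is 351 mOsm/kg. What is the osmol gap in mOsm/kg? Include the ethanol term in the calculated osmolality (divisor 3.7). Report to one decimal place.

1.8 mOsm/kg

Calculated osmolality = 2·Na + glucose/18 + urea + ethanol/3.7
= 2·144 + 73/18 + 6.1 + 189/3.7
= 288 + 4.06 + 6.10 + 51.08
= 349.24 mOsm/kg ≈ 349.2 mOsm/kg
Osmolar gap = measured − calculated = 351 − 349.2 = 1.8 mOsm/kg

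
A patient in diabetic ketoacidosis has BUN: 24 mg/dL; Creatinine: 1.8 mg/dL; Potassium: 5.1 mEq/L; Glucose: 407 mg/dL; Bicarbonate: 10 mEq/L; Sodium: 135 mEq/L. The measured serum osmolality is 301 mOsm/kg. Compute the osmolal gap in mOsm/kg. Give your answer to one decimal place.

-0.2 mOsm/kg

Calculated osmolality = 2·Na + glucose/18 + BUN/2.8
= 2·135 + 407/18 + 24/2.8
= 270 + 22.61 + 8.57
= 301.18 mOsm/kg ≈ 301.2 mOsm/kg
Osmolar gap = measured − calculated = 301 − 301.2 = -0.2 mOsm/kg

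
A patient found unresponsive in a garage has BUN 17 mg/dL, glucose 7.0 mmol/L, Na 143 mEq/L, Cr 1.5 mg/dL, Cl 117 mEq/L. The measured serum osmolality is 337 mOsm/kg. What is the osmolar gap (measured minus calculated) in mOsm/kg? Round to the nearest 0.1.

37.9 mOsm/kg

Calculated osmolality = 2·Na + glucose + BUN/2.8
= 2·143 + 7 + 17/2.8
= 286 + 7 + 6.07
= 299.07 mOsm/kg ≈ 299.1 mOsm/kg
Osmolar gap = measured − calculated = 337 − 299.1 = 37.9 mOsm/kg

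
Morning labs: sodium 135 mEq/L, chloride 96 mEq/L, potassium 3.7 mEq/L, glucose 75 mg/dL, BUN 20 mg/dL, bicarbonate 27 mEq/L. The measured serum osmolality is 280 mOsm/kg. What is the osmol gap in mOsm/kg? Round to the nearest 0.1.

Calculated osmolality = 2·Na + glucose/18 + BUN/2.8
= 2·135 + 75/18 + 20/2.8
= 270 + 4.17 + 7.14
= 281.31 mOsm/kg ≈ 281.3 mOsm/kg
Osmolar gap = measured − calculated = 280 − 281.3 = -1.3 mOsm/kg

-1.3 mOsm/kg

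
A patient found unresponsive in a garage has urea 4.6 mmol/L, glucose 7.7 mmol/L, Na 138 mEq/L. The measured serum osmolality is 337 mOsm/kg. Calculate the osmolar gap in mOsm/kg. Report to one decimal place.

48.7 mOsm/kg

Calculated osmolality = 2·Na + glucose + urea
= 2·138 + 7.7 + 4.6
= 276 + 7.70 + 4.60
= 288.3 mOsm/kg ≈ 288.3 mOsm/kg
Osmolar gap = measured − calculated = 337 − 288.3 = 48.7 mOsm/kg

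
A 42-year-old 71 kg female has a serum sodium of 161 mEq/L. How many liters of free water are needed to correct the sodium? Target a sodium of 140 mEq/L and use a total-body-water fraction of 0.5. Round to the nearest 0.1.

5.3 L

TBW = 0.5 · 71 = 35.5 L
Free water deficit = TBW · (Na/140 − 1)
= 35.5 · (161/140 − 1)
= 35.5 · 0.15
= 5.33 L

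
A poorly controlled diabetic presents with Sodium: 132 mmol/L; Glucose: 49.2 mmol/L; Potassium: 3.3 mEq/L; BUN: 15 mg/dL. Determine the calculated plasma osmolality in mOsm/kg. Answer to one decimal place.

Calculated osmolality = 2·Na + glucose + BUN/2.8
= 2·132 + 49.2 + 15/2.8
= 264 + 49.20 + 5.36
= 318.56 mOsm/kg

318.6 mOsm/kg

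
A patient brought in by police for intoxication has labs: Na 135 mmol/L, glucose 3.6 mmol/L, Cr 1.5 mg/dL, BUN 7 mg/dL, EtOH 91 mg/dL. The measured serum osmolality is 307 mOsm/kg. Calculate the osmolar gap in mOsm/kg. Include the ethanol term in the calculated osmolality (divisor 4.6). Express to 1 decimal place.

11.1 mOsm/kg

Calculated osmolality = 2·Na + glucose + BUN/2.8 + ethanol/4.6
= 2·135 + 3.6 + 7/2.8 + 91/4.6
= 270 + 3.60 + 2.50 + 19.78
= 295.88 mOsm/kg ≈ 295.9 mOsm/kg
Osmolar gap = measured − calculated = 307 − 295.9 = 11.1 mOsm/kg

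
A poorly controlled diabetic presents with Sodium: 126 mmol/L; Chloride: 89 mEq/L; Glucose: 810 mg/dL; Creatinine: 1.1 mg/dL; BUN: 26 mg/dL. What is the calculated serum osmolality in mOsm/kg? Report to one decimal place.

306.3 mOsm/kg

Calculated osmolality = 2·Na + glucose/18 + BUN/2.8
= 2·126 + 810/18 + 26/2.8
= 252 + 45 + 9.29
= 306.29 mOsm/kg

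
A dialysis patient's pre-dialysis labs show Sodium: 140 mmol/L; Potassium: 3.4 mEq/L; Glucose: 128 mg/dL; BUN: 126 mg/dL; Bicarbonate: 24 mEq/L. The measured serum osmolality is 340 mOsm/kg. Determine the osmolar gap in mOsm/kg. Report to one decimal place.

Calculated osmolality = 2·Na + glucose/18 + BUN/2.8
= 2·140 + 128/18 + 126/2.8
= 280 + 7.11 + 45
= 332.11 mOsm/kg ≈ 332.1 mOsm/kg
Osmolar gap = measured − calculated = 340 − 332.1 = 7.9 mOsm/kg

7.9 mOsm/kg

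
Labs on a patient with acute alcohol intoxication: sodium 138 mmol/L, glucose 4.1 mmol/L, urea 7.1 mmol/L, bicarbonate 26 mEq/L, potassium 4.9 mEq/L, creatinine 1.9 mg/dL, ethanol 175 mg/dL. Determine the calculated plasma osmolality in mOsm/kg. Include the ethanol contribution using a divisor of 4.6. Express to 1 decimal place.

325.2 mOsm/kg

Calculated osmolality = 2·Na + glucose + urea + ethanol/4.6
= 2·138 + 4.1 + 7.1 + 175/4.6
= 276 + 4.10 + 7.10 + 38.04
= 325.24 mOsm/kg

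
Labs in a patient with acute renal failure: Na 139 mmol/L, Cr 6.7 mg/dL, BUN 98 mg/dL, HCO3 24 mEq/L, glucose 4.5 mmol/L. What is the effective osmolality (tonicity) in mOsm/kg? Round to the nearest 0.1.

Effective osmolality excludes urea (freely permeant across cell membranes):
2·Na + glucose
= 2·139 + 4.5
= 278 + 4.5
= 282.5 mOsm/kg

282.5 mOsm/kg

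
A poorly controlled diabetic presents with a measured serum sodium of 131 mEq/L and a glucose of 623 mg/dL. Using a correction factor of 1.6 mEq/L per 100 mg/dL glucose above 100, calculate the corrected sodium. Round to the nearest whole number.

139 mEq/L

Corrected Na = measured Na + 1.6 · (glucose − 100)/100
= 131 + 1.6 · (623 − 100)/100
= 131 + 8.4
= 139.4 mEq/L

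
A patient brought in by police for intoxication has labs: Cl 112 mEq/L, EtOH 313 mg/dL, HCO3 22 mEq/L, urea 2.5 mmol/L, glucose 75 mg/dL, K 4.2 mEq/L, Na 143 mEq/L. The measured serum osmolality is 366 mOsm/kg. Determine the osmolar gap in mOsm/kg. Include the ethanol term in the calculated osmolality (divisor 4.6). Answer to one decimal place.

5.3 mOsm/kg

Calculated osmolality = 2·Na + glucose/18 + urea + ethanol/4.6
= 2·143 + 75/18 + 2.5 + 313/4.6
= 286 + 4.17 + 2.50 + 68.04
= 360.71 mOsm/kg ≈ 360.7 mOsm/kg
Osmolar gap = measured − calculated = 366 − 360.7 = 5.3 mOsm/kg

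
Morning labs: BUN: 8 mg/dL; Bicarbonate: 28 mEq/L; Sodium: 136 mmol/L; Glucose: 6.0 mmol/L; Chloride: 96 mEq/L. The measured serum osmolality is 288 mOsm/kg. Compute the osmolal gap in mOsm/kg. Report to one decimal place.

7.1 mOsm/kg

Calculated osmolality = 2·Na + glucose + BUN/2.8
= 2·136 + 6 + 8/2.8
= 272 + 6 + 2.86
= 280.86 mOsm/kg ≈ 280.9 mOsm/kg
Osmolar gap = measured − calculated = 288 − 280.9 = 7.1 mOsm/kg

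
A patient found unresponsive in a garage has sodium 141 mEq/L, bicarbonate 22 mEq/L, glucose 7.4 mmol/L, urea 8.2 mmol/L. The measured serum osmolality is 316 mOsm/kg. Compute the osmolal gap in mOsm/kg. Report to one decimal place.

18.4 mOsm/kg

Calculated osmolality = 2·Na + glucose + urea
= 2·141 + 7.4 + 8.2
= 282 + 7.40 + 8.20
= 297.6 mOsm/kg ≈ 297.6 mOsm/kg
Osmolar gap = measured − calculated = 316 − 297.6 = 18.4 mOsm/kg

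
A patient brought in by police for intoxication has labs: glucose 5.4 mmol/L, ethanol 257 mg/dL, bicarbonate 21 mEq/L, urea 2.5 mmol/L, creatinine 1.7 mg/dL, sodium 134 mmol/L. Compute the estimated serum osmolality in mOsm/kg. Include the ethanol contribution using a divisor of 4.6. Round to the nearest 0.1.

Calculated osmolality = 2·Na + glucose + urea + ethanol/4.6
= 2·134 + 5.4 + 2.5 + 257/4.6
= 268 + 5.40 + 2.50 + 55.87
= 331.77 mOsm/kg

331.8 mOsm/kg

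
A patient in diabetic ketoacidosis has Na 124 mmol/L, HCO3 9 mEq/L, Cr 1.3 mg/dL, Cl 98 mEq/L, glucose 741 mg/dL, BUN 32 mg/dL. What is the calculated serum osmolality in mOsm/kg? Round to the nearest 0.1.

Calculated osmolality = 2·Na + glucose/18 + BUN/2.8
= 2·124 + 741/18 + 32/2.8
= 248 + 41.17 + 11.43
= 300.6 mOsm/kg

300.6 mOsm/kg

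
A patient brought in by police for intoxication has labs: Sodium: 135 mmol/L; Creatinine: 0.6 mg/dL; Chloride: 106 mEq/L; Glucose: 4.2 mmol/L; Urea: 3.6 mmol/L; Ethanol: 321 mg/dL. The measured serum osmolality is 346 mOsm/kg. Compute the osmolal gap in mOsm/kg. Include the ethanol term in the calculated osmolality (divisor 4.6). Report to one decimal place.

-1.6 mOsm/kg

Calculated osmolality = 2·Na + glucose + urea + ethanol/4.6
= 2·135 + 4.2 + 3.6 + 321/4.6
= 270 + 4.20 + 3.60 + 69.78
= 347.58 mOsm/kg ≈ 347.6 mOsm/kg
Osmolar gap = measured − calculated = 346 − 347.6 = -1.6 mOsm/kg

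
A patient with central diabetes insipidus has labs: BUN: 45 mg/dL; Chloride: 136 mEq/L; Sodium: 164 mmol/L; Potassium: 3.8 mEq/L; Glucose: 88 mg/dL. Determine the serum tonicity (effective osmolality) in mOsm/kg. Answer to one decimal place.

332.9 mOsm/kg

Effective osmolality excludes urea (freely permeant across cell membranes):
2·Na + glucose/18
= 2·164 + 88/18
= 328 + 4.89
= 332.89 mOsm/kg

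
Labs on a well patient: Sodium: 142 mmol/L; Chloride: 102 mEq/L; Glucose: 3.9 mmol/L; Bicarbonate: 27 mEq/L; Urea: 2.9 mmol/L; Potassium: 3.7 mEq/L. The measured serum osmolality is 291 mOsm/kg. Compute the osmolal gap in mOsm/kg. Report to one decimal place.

Calculated osmolality = 2·Na + glucose + urea
= 2·142 + 3.9 + 2.9
= 284 + 3.90 + 2.90
= 290.8 mOsm/kg ≈ 290.8 mOsm/kg
Osmolar gap = measured − calculated = 291 − 290.8 = 0.2 mOsm/kg

0.2 mOsm/kg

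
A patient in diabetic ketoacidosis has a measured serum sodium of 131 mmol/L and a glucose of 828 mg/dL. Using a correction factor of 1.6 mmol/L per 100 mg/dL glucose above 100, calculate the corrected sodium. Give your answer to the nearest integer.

143 mmol/L

Corrected Na = measured Na + 1.6 · (glucose − 100)/100
= 131 + 1.6 · (828 − 100)/100
= 131 + 11.6
= 142.6 mmol/L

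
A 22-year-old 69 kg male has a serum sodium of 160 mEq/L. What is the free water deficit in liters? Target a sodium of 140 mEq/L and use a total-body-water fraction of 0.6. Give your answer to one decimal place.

TBW = 0.6 · 69 = 41.4 L
Free water deficit = TBW · (Na/140 − 1)
= 41.4 · (160/140 − 1)
= 41.4 · 0.1429
= 5.92 L

5.9 L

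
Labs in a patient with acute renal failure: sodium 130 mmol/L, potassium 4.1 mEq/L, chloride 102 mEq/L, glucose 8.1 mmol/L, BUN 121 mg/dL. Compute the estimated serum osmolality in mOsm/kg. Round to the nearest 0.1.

Calculated osmolality = 2·Na + glucose + BUN/2.8
= 2·130 + 8.1 + 121/2.8
= 260 + 8.10 + 43.21
= 311.31 mOsm/kg

311.3 mOsm/kg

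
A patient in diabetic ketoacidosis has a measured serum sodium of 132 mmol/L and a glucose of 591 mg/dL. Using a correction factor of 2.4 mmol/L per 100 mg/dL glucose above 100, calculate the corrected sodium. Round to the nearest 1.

Corrected Na = measured Na + 2.4 · (glucose − 100)/100
= 132 + 2.4 · (591 − 100)/100
= 132 + 11.8
= 143.8 mmol/L

144 mmol/L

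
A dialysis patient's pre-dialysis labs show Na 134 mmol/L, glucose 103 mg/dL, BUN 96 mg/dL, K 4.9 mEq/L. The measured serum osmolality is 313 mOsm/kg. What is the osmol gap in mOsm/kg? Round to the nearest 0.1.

5.0 mOsm/kg

Calculated osmolality = 2·Na + glucose/18 + BUN/2.8
= 2·134 + 103/18 + 96/2.8
= 268 + 5.72 + 34.29
= 308.01 mOsm/kg ≈ 308.0 mOsm/kg
Osmolar gap = measured − calculated = 313 − 308.0 = 5.0 mOsm/kg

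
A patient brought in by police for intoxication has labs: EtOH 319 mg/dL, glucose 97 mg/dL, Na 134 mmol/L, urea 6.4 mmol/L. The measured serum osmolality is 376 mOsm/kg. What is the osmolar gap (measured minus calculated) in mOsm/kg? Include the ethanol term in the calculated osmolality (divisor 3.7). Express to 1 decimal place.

Calculated osmolality = 2·Na + glucose/18 + urea + ethanol/3.7
= 2·134 + 97/18 + 6.4 + 319/3.7
= 268 + 5.39 + 6.40 + 86.22
= 366.01 mOsm/kg ≈ 366.0 mOsm/kg
Osmolar gap = measured − calculated = 376 − 366.0 = 10.0 mOsm/kg

10.0 mOsm/kg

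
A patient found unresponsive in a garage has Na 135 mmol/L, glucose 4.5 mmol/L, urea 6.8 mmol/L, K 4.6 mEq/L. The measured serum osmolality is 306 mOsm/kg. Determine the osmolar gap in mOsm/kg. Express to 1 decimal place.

Calculated osmolality = 2·Na + glucose + urea
= 2·135 + 4.5 + 6.8
= 270 + 4.50 + 6.80
= 281.3 mOsm/kg ≈ 281.3 mOsm/kg
Osmolar gap = measured − calculated = 306 − 281.3 = 24.7 mOsm/kg

24.7 mOsm/kg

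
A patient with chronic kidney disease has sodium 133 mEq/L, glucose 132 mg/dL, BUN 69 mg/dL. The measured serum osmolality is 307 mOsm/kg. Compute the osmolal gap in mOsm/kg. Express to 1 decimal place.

9.0 mOsm/kg

Calculated osmolality = 2·Na + glucose/18 + BUN/2.8
= 2·133 + 132/18 + 69/2.8
= 266 + 7.33 + 24.64
= 297.97 mOsm/kg ≈ 298.0 mOsm/kg
Osmolar gap = measured − calculated = 307 − 298.0 = 9.0 mOsm/kg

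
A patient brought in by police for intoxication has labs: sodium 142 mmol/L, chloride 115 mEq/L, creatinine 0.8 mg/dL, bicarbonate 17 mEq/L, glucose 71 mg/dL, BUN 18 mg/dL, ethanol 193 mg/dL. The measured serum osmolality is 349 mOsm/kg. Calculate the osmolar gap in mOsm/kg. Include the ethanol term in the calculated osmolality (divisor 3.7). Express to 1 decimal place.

Calculated osmolality = 2·Na + glucose/18 + BUN/2.8 + ethanol/3.7
= 2·142 + 71/18 + 18/2.8 + 193/3.7
= 284 + 3.94 + 6.43 + 52.16
= 346.53 mOsm/kg ≈ 346.5 mOsm/kg
Osmolar gap = measured − calculated = 349 − 346.5 = 2.5 mOsm/kg

2.5 mOsm/kg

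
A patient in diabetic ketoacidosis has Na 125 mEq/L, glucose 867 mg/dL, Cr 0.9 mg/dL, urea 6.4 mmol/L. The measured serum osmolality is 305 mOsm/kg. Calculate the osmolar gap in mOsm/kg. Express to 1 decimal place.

Calculated osmolality = 2·Na + glucose/18 + urea
= 2·125 + 867/18 + 6.4
= 250 + 48.17 + 6.40
= 304.57 mOsm/kg ≈ 304.6 mOsm/kg
Osmolar gap = measured − calculated = 305 − 304.6 = 0.4 mOsm/kg

0.4 mOsm/kg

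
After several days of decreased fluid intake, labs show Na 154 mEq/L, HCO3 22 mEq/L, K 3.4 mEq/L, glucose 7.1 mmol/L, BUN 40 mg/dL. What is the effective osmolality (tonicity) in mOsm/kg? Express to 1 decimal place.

315.1 mOsm/kg

Effective osmolality excludes urea (freely permeant across cell membranes):
2·Na + glucose
= 2·154 + 7.1
= 308 + 7.1
= 315.1 mOsm/kg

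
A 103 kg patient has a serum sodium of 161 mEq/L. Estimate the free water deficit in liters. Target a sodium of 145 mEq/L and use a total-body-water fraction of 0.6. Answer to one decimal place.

6.8 L

TBW = 0.6 · 103 = 61.8 L
Free water deficit = TBW · (Na/145 − 1)
= 61.8 · (161/145 − 1)
= 61.8 · 0.1103
= 6.82 L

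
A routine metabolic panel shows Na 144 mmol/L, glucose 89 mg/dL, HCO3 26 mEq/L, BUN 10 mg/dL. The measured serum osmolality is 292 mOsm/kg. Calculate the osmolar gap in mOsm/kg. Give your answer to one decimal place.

-4.5 mOsm/kg

Calculated osmolality = 2·Na + glucose/18 + BUN/2.8
= 2·144 + 89/18 + 10/2.8
= 288 + 4.94 + 3.57
= 296.51 mOsm/kg ≈ 296.5 mOsm/kg
Osmolar gap = measured − calculated = 292 − 296.5 = -4.5 mOsm/kg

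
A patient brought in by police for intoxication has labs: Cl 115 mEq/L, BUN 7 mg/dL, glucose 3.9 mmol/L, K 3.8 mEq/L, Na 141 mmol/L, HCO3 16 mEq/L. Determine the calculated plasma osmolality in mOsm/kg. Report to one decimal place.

288.4 mOsm/kg

Calculated osmolality = 2·Na + glucose + BUN/2.8
= 2·141 + 3.9 + 7/2.8
= 282 + 3.90 + 2.50
= 288.4 mOsm/kg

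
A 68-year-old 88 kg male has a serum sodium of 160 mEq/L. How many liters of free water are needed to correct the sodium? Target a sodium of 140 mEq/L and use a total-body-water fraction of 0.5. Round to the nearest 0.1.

6.3 L

TBW = 0.5 · 88 = 44 L
Free water deficit = TBW · (Na/140 − 1)
= 44 · (160/140 − 1)
= 44 · 0.1429
= 6.29 L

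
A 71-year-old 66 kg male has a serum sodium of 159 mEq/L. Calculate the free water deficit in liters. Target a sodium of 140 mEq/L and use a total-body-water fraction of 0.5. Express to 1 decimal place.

TBW = 0.5 · 66 = 33 L
Free water deficit = TBW · (Na/140 − 1)
= 33 · (159/140 − 1)
= 33 · 0.1357
= 4.48 L

4.5 L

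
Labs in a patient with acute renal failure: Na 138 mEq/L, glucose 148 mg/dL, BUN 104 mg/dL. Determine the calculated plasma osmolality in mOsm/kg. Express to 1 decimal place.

Calculated osmolality = 2·Na + glucose/18 + BUN/2.8
= 2·138 + 148/18 + 104/2.8
= 276 + 8.22 + 37.14
= 321.36 mOsm/kg

321.4 mOsm/kg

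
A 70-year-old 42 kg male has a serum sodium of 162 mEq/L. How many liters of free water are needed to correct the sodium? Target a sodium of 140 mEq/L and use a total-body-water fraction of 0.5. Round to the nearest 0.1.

3.3 L

TBW = 0.5 · 42 = 21 L
Free water deficit = TBW · (Na/140 − 1)
= 21 · (162/140 − 1)
= 21 · 0.1571
= 3.3 L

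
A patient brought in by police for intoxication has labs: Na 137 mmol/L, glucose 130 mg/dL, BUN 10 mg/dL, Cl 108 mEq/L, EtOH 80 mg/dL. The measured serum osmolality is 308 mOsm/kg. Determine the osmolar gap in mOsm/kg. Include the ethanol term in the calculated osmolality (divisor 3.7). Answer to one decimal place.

1.6 mOsm/kg

Calculated osmolality = 2·Na + glucose/18 + BUN/2.8 + ethanol/3.7
= 2·137 + 130/18 + 10/2.8 + 80/3.7
= 274 + 7.22 + 3.57 + 21.62
= 306.41 mOsm/kg ≈ 306.4 mOsm/kg
Osmolar gap = measured − calculated = 308 − 306.4 = 1.6 mOsm/kg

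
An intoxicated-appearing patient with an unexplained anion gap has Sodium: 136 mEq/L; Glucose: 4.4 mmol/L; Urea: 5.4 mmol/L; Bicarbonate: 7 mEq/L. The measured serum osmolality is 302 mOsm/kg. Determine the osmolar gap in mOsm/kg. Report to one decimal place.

20.2 mOsm/kg

Calculated osmolality = 2·Na + glucose + urea
= 2·136 + 4.4 + 5.4
= 272 + 4.40 + 5.40
= 281.8 mOsm/kg ≈ 281.8 mOsm/kg
Osmolar gap = measured − calculated = 302 − 281.8 = 20.2 mOsm/kg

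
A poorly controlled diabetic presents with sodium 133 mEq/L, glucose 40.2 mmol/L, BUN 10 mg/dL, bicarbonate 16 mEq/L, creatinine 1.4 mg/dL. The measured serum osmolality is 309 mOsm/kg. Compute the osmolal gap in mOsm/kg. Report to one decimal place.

Calculated osmolality = 2·Na + glucose + BUN/2.8
= 2·133 + 40.2 + 10/2.8
= 266 + 40.20 + 3.57
= 309.77 mOsm/kg ≈ 309.8 mOsm/kg
Osmolar gap = measured − calculated = 309 − 309.8 = -0.8 mOsm/kg

-0.8 mOsm/kg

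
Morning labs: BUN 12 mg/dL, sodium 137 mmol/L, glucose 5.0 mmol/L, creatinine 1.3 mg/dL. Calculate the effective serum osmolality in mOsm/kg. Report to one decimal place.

Effective osmolality excludes urea (freely permeant across cell membranes):
2·Na + glucose
= 2·137 + 5
= 274 + 5
= 279 mOsm/kg

279.0 mOsm/kg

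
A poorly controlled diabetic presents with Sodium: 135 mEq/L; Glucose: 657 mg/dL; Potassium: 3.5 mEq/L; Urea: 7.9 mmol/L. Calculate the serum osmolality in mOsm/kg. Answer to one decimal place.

314.4 mOsm/kg

Calculated osmolality = 2·Na + glucose/18 + urea
= 2·135 + 657/18 + 7.9
= 270 + 36.50 + 7.90
= 314.4 mOsm/kg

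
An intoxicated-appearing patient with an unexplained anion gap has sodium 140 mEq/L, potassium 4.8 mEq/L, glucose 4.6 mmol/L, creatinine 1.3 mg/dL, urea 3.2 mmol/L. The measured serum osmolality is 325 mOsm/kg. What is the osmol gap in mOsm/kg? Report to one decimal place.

Calculated osmolality = 2·Na + glucose + urea
= 2·140 + 4.6 + 3.2
= 280 + 4.60 + 3.20
= 287.8 mOsm/kg ≈ 287.8 mOsm/kg
Osmolar gap = measured − calculated = 325 − 287.8 = 37.2 mOsm/kg

37.2 mOsm/kg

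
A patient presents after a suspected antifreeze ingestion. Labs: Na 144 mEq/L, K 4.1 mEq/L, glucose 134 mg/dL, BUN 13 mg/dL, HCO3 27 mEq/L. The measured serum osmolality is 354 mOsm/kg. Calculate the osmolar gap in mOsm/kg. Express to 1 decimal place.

53.9 mOsm/kg

Calculated osmolality = 2·Na + glucose/18 + BUN/2.8
= 2·144 + 134/18 + 13/2.8
= 288 + 7.44 + 4.64
= 300.08 mOsm/kg ≈ 300.1 mOsm/kg
Osmolar gap = measured − calculated = 354 − 300.1 = 53.9 mOsm/kg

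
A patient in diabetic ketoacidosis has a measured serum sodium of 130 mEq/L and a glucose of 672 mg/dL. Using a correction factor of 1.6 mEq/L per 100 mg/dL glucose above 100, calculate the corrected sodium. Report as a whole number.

139 mEq/L

Corrected Na = measured Na + 1.6 · (glucose − 100)/100
= 130 + 1.6 · (672 − 100)/100
= 130 + 9.2
= 139.2 mEq/L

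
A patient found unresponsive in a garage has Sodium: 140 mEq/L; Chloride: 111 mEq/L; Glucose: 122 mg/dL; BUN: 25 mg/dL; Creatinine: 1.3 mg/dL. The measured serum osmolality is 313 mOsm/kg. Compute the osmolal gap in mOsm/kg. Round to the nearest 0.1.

17.3 mOsm/kg

Calculated osmolality = 2·Na + glucose/18 + BUN/2.8
= 2·140 + 122/18 + 25/2.8
= 280 + 6.78 + 8.93
= 295.71 mOsm/kg ≈ 295.7 mOsm/kg
Osmolar gap = measured − calculated = 313 − 295.7 = 17.3 mOsm/kg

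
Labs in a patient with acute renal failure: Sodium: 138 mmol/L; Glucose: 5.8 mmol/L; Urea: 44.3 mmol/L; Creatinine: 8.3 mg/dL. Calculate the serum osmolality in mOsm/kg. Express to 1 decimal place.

Calculated osmolality = 2·Na + glucose + urea
= 2·138 + 5.8 + 44.3
= 276 + 5.80 + 44.30
= 326.1 mOsm/kg

326.1 mOsm/kg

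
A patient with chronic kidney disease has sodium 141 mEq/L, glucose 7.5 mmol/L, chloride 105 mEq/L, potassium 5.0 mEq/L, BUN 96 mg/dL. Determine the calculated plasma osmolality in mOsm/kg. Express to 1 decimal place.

Calculated osmolality = 2·Na + glucose + BUN/2.8
= 2·141 + 7.5 + 96/2.8
= 282 + 7.50 + 34.29
= 323.79 mOsm/kg

323.8 mOsm/kg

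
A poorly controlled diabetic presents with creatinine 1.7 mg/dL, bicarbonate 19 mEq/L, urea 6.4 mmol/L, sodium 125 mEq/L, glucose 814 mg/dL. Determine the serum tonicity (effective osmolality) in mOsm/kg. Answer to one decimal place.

Effective osmolality excludes urea (freely permeant across cell membranes):
2·Na + glucose/18
= 2·125 + 814/18
= 250 + 45.22
= 295.22 mOsm/kg

295.2 mOsm/kg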